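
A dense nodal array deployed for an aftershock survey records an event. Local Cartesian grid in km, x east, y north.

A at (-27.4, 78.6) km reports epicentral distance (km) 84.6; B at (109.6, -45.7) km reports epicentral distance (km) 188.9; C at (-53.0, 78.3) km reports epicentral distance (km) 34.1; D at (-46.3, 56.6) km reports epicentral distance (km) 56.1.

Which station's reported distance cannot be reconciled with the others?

C

Solve using three stations at a time. Using A, B, D (subtract circle equations pairwise → linear system) gives (x, y) ≈ (-71.9, 6.6).
Distances from that point to each station vs reported:
  A: calculated 84.7 vs reported 84.6 → residual 0.1 km
  B: calculated 188.9 vs reported 188.9 → residual 0.0 km
  C: calculated 74.2 vs reported 34.1 → residual 40.1 km
  D: calculated 56.2 vs reported 56.1 → residual 0.1 km
A, B, D are mutually consistent (residuals ≈ 0); C is off by 40.1 km.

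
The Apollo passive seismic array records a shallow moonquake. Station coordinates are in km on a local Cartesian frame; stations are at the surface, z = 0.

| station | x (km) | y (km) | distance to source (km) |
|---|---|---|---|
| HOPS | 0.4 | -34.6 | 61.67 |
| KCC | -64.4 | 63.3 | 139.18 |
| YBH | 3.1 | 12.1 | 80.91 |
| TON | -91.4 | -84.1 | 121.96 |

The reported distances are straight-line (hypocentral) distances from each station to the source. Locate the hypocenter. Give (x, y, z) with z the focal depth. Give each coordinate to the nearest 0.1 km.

Each station gives a sphere (x−x_i)² + (y−y_i)² + z² = d_i² (stations at z=0).
Subtracting the HOPS sphere from KCC and YBH: z² cancels, leaving linear equations in x and y:
-129.6 x + 195.8 y = -8610.95
5.4 x + 93.4 y = -3784.54
Solving: x ≈ 4.806, y ≈ -40.798 km (keep extra digits for the depth step; rounded: 4.8, -40.8).
Then from the HOPS sphere: z² = 61.67² − (x − 0.4)² − (y + 34.6)² with x = 4.806, y = -40.798, so z ≈ 61.199 ≈ 61.2 km.

x ≈ 4.8 km, y ≈ -40.8 km, depth ≈ 61.2 km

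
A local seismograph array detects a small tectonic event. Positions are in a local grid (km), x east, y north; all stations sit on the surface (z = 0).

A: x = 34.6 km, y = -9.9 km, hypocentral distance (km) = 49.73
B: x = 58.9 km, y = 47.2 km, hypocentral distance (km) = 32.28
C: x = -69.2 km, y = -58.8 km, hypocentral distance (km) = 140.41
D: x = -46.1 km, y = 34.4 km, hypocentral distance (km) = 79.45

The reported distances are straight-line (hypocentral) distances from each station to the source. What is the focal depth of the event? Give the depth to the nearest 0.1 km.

depth ≈ 14.8 km

Each station gives a sphere (x−x_i)² + (y−y_i)² + z² = d_i² (stations at z=0).
Subtracting the A sphere from B and C: z² cancels, leaving linear equations in x and y:
48.6 x + 114.2 y = 5832.95
-207.6 x − 97.8 y = -10290.99
Solving: x ≈ 31.906, y ≈ 37.499 km (keep extra digits for the depth step; rounded: 31.9, 37.5).
Then from the A sphere: z² = 49.73² − (x − 34.6)² − (y + 9.9)² with x = 31.906, y = 37.499, so z ≈ 14.804 ≈ 14.8 km.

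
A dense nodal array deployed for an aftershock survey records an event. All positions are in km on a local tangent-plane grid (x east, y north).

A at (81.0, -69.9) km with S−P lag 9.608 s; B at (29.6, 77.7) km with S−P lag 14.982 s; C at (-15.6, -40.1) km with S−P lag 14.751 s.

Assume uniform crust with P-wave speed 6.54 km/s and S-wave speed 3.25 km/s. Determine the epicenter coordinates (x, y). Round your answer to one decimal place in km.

74.2 km east, -8.2 km north

Distance from S−P lag: d = Δt · v_P v_S / (v_P − v_S) = Δt · (6.54·3.25)/(6.54−3.25) ≈ 6.4605·Δt.
So d_A = 62.07, d_B = 96.79, d_C = 95.30 km.
Circle about each station: (x − 81.0)² + (y + 69.9)² = 62.07²; (x − 29.6)² + (y − 77.7)² = 96.79²; (x + 15.6)² + (y + 40.1)² = 95.30².
Subtracting the A equation from the B and C equations removes the quadratic terms:
-102.8 x + 295.2 y = -10049.18
-193.2 x + 59.6 y = -14825.05
Solving the 2×2 system: x ≈ 74.2, y ≈ -8.2 km.
Check against A (with the unrounded x, y): √((x − 81.0)²+(y + 69.9)²) = 62.07 ≈ 62.07 km. ✓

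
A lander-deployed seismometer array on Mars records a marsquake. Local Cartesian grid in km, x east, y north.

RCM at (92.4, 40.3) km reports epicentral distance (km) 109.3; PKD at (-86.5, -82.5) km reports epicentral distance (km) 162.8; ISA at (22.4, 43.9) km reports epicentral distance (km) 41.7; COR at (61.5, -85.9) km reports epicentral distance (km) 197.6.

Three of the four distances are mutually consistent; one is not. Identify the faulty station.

COR

Solve using three stations at a time. Using RCM, PKD, ISA (subtract circle equations pairwise → linear system) gives (x, y) ≈ (-14.4, 63.5).
Distances from that point to each station vs reported:
  RCM: calculated 109.3 vs reported 109.3 → residual 0.0 km
  PKD: calculated 162.8 vs reported 162.8 → residual 0.0 km
  ISA: calculated 41.7 vs reported 41.7 → residual 0.0 km
  COR: calculated 167.6 vs reported 197.6 → residual 30.0 km
RCM, PKD, ISA are mutually consistent (residuals ≈ 0); COR is off by 30.0 km.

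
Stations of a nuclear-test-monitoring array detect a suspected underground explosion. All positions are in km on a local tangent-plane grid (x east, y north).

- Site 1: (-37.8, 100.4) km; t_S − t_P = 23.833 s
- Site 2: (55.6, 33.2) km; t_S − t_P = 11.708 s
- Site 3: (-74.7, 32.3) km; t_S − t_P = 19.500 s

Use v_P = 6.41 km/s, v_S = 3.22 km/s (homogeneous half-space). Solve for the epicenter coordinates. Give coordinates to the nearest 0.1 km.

30.0 km east, -38.1 km north

Distance from S−P lag: d = Δt · v_P v_S / (v_P − v_S) = Δt · (6.41·3.22)/(6.41−3.22) ≈ 6.4703·Δt.
So d_Site 1 = 154.21, d_Site 2 = 75.75, d_Site 3 = 126.17 km.
Circle about each station: (x + 37.8)² + (y − 100.4)² = 154.21²; (x − 55.6)² + (y − 33.2)² = 75.75²; (x + 74.7)² + (y − 32.3)² = 126.17².
Subtracting the Site 1 equation from the Site 2 and Site 3 equations removes the quadratic terms:
186.8 x − 134.4 y = 10727.26
-73.8 x − 136.2 y = 2976.24
Solving the 2×2 system: x ≈ 30.0, y ≈ -38.1 km.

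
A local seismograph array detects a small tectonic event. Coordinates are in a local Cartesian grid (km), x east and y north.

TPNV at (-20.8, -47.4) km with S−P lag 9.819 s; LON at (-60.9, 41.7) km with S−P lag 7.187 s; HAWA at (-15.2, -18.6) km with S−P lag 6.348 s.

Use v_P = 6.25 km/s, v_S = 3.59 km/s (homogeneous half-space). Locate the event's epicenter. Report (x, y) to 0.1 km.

Distance from S−P lag: d = Δt · v_P v_S / (v_P − v_S) = Δt · (6.25·3.59)/(6.25−3.59) ≈ 8.4352·Δt.
So d_TPNV = 82.82, d_LON = 60.62, d_HAWA = 53.55 km.
Circle about each station: (x + 20.8)² + (y + 47.4)² = 82.82²; (x + 60.9)² + (y − 41.7)² = 60.62²; (x + 15.2)² + (y + 18.6)² = 53.55².
Subtracting the TPNV equation from the LON and HAWA equations removes the quadratic terms:
-80.2 x + 178.2 y = 5952.67
11.2 x + 57.6 y = 1889.15
Solving the 2×2 system: x ≈ -0.9, y ≈ 33.0 km.
Check against TPNV (with the unrounded x, y): √((x + 20.8)²+(y + 47.4)²) = 82.80 ≈ 82.82 km. ✓

-0.9 km east, 33.0 km north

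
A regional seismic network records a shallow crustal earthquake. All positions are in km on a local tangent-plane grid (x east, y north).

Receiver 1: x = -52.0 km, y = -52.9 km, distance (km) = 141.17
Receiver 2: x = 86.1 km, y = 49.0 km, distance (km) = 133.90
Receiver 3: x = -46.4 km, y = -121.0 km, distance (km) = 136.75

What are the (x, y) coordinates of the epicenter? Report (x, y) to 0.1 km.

Circle about each station: (x + 52.0)² + (y + 52.9)² = 141.17²; (x − 86.1)² + (y − 49.0)² = 133.90²; (x + 46.4)² + (y + 121.0)² = 136.75².
Subtracting the Receiver 1 equation from the Receiver 2 and Receiver 3 equations removes the quadratic terms:
276.2 x + 203.8 y = 6311.56
11.2 x − 136.2 y = 12519.96
Solving the 2×2 system: x ≈ 85.5, y ≈ -84.9 km.
Check against Receiver 1 (with the unrounded x, y): √((x + 52.0)²+(y + 52.9)²) = 141.16 ≈ 141.17 km. ✓

85.5 km east, -84.9 km north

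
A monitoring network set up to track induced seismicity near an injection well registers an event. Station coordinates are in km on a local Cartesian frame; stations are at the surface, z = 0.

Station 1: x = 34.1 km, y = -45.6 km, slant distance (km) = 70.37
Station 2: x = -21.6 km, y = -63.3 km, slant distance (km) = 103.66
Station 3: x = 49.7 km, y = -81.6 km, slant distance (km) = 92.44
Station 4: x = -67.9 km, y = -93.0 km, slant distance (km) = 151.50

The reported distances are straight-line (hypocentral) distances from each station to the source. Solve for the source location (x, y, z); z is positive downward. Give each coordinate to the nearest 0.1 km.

(44.9, -12.4, 61.1)

Each station gives a sphere (x−x_i)² + (y−y_i)² + z² = d_i² (stations at z=0).
Subtracting the Station 1 sphere from Station 2 and Station 3: z² cancels, leaving linear equations in x and y:
-111.4 x − 35.4 y = -4562.18
31.2 x − 72.0 y = 2293.26
Solving: x ≈ 44.893, y ≈ -12.397 km (keep extra digits for the depth step; rounded: 44.9, -12.4).
Then from the Station 1 sphere: z² = 70.37² − (x − 34.1)² − (y + 45.6)² with x = 44.893, y = -12.397, so z ≈ 61.098 ≈ 61.1 km.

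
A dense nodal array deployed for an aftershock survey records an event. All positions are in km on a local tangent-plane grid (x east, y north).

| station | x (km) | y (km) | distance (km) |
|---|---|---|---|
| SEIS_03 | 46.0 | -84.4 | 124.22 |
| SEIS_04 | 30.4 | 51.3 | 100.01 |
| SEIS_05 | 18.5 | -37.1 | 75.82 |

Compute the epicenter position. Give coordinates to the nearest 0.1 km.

(-51.0, -6.8)

Circle about each station: (x − 46.0)² + (y + 84.4)² = 124.22²; (x − 30.4)² + (y − 51.3)² = 100.01²; (x − 18.5)² + (y + 37.1)² = 75.82².
Subtracting the SEIS_03 equation from the SEIS_04 and SEIS_05 equations removes the quadratic terms:
-31.2 x + 271.4 y = -254.90
-55.0 x + 94.6 y = 2161.24
Solving the 2×2 system: x ≈ -51.0, y ≈ -6.8 km.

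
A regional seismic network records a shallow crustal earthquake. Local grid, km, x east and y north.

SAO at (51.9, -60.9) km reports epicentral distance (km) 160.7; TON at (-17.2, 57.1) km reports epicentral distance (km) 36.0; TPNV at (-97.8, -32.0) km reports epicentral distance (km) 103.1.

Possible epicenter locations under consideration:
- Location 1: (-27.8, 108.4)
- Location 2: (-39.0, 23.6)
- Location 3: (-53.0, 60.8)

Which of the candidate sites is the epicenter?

Location 3

For each candidate, compare |candidate − station| to the reported distance:
Location 1: residuals SAO 26.4, TON 16.4, TPNV 53.8 → max 53.8 km
Location 2: residuals SAO 36.6, TON 4.0, TPNV 22.2 → max 36.6 km
Location 3: residuals SAO 0.0, TON 0.0, TPNV 0.1 → max 0.1 km
Only Location 3 has all residuals ≈ 0.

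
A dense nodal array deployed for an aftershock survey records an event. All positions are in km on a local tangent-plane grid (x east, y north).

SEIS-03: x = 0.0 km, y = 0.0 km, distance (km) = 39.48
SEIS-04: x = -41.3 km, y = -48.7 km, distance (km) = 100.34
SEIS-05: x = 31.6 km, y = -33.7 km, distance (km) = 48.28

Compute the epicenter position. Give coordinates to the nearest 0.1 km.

Circle about each station: x² + y² = 39.48²; (x + 41.3)² + (y + 48.7)² = 100.34²; (x − 31.6)² + (y + 33.7)² = 48.28².
Subtracting the SEIS-03 equation from the SEIS-04 and SEIS-05 equations removes the quadratic terms:
-82.6 x − 97.4 y = -4432.07
63.2 x − 67.4 y = 1361.96
Solving the 2×2 system: x ≈ 36.8, y ≈ 14.3 km.

36.8 km east, 14.3 km north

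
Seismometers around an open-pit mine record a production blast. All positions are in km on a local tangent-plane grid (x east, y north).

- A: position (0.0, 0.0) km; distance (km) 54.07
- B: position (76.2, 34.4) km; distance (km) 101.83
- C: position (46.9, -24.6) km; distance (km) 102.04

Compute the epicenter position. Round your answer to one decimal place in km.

(-24.7, 48.1)

Circle about each station: x² + y² = 54.07²; (x − 76.2)² + (y − 34.4)² = 101.83²; (x − 46.9)² + (y + 24.6)² = 102.04².
Subtracting pairs of circle equations eliminates x²+y² and gives linear equations (the radical axes):
152.4 x + 68.8 y = -455.98
93.8 x − 49.2 y = -4683.83
Solving the 2×2 system: x ≈ -24.7, y ≈ 48.1 km.
Check against A (with the unrounded x, y): √(x²+y²) = 54.07 ≈ 54.07 km. ✓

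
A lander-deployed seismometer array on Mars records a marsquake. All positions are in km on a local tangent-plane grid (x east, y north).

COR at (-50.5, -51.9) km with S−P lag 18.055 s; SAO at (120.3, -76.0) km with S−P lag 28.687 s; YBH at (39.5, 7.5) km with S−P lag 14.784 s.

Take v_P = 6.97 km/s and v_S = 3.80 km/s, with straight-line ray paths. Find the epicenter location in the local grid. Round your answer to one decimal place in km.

x ≈ -43.7 km, y ≈ 98.8 km

Distance from S−P lag: d = Δt · v_P v_S / (v_P − v_S) = Δt · (6.97·3.80)/(6.97−3.80) ≈ 8.3552·Δt.
So d_COR = 150.85, d_SAO = 239.69, d_YBH = 123.52 km.
Circle about each station: (x + 50.5)² + (y + 51.9)² = 150.85²; (x − 120.3)² + (y + 76.0)² = 239.69²; (x − 39.5)² + (y − 7.5)² = 123.52².
Subtracting pairs of circle equations eliminates x²+y² and gives linear equations (the radical axes):
341.6 x − 48.2 y = -19691.34
180.0 x + 118.8 y = 3871.17
Solving the 2×2 system: x ≈ -43.7, y ≈ 98.8 km.
Check against COR (with the unrounded x, y): √((x + 50.5)²+(y + 51.9)²) = 150.86 ≈ 150.85 km. ✓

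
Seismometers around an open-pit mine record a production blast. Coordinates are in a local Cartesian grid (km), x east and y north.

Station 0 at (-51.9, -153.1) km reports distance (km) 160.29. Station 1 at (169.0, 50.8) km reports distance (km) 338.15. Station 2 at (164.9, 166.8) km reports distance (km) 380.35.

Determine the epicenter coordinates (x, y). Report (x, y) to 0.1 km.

-158.5 km east, -33.4 km north

Circle about each station: (x + 51.9)² + (y + 153.1)² = 160.29²; (x − 169.0)² + (y − 50.8)² = 338.15²; (x − 164.9)² + (y − 166.8)² = 380.35².
Subtracting pairs of circle equations eliminates x²+y² and gives linear equations (the radical axes):
441.8 x + 407.8 y = -83644.12
433.6 x + 639.8 y = -90092.21
Solving the 2×2 system: x ≈ -158.5, y ≈ -33.4 km.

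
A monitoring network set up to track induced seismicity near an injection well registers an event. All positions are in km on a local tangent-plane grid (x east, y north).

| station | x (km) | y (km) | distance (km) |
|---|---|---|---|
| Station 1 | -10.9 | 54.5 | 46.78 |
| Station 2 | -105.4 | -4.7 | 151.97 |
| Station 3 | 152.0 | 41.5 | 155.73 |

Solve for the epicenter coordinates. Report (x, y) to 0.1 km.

6.8 km east, 97.8 km north

Circle about each station: (x + 10.9)² + (y − 54.5)² = 46.78²; (x + 105.4)² + (y + 4.7)² = 151.97²; (x − 152.0)² + (y − 41.5)² = 155.73².
Subtracting pairs of circle equations eliminates x²+y² and gives linear equations (the radical axes):
-189.0 x − 118.4 y = -12864.32
325.8 x − 26.0 y = -326.27
Solving the 2×2 system: x ≈ 6.8, y ≈ 97.8 km.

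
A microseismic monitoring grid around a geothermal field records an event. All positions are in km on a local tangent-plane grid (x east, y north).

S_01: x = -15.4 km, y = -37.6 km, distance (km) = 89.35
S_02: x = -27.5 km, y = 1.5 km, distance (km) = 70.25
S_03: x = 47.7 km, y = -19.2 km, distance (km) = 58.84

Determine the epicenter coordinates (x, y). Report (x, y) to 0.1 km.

(32.7, 37.7)

Circle about each station: (x + 15.4)² + (y + 37.6)² = 89.35²; (x + 27.5)² + (y − 1.5)² = 70.25²; (x − 47.7)² + (y + 19.2)² = 58.84².
Subtracting pairs of circle equations eliminates x²+y² and gives linear equations (the radical axes):
-24.2 x + 78.2 y = 2155.94
126.2 x + 36.8 y = 5514.29
Solving the 2×2 system: x ≈ 32.7, y ≈ 37.7 km.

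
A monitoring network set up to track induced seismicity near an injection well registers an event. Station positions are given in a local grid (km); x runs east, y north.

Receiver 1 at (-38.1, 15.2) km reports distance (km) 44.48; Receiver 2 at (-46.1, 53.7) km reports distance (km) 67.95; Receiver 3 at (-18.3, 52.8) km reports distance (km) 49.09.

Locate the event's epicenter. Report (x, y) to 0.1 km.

6.1 km east, 10.2 km north

Circle about each station: (x + 38.1)² + (y − 15.2)² = 44.48²; (x + 46.1)² + (y − 53.7)² = 67.95²; (x + 18.3)² + (y − 52.8)² = 49.09².
Subtracting the Receiver 1 equation from the Receiver 2 and Receiver 3 equations removes the quadratic terms:
-16.0 x + 77.0 y = 687.52
39.6 x + 75.2 y = 1008.72
Solving the 2×2 system: x ≈ 6.1, y ≈ 10.2 km.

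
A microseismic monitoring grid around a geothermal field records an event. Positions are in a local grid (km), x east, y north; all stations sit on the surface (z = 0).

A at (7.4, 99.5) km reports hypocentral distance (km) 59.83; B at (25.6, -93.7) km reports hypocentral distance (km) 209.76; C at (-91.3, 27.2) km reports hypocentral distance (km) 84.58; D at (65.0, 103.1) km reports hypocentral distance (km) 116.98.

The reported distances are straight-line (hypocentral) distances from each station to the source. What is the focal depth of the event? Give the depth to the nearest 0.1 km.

Each station gives a sphere (x−x_i)² + (y−y_i)² + z² = d_i² (stations at z=0).
Subtracting the A sphere from B and C: z² cancels, leaving linear equations in x and y:
36.4 x − 386.4 y = -40939.59
-197.4 x − 144.6 y = -4453.63
Solving: x ≈ -51.497, y ≈ 101.100 km (keep extra digits for the depth step; rounded: -51.5, 101.1).
Then from the A sphere: z² = 59.83² − (x − 7.4)² − (y − 99.5)² with x = -51.497, y = 101.100, so z ≈ 10.403 ≈ 10.4 km.

10.4 km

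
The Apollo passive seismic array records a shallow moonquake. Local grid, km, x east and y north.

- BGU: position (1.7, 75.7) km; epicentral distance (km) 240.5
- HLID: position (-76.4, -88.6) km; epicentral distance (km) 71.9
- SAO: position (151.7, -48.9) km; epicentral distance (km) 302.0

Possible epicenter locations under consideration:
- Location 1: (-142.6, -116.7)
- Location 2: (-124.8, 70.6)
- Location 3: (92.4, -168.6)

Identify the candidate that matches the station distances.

For each candidate, compare |candidate − station| to the reported distance:
Location 1: residuals BGU 0.0, HLID 0.0, SAO 0.0 → max 0.0 km
Location 2: residuals BGU 113.9, HLID 94.5, SAO 0.8 → max 113.9 km
Location 3: residuals BGU 20.1, HLID 114.9, SAO 168.4 → max 168.4 km
Only Location 1 has all residuals ≈ 0.

Location 1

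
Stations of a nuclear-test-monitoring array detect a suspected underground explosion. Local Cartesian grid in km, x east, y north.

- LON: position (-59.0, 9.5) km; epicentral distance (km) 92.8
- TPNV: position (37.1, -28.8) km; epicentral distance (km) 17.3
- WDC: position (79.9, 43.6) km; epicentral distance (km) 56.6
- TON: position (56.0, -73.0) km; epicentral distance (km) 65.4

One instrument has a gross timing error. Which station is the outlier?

Solve using three stations at a time. Using LON, TPNV, TON (subtract circle equations pairwise → linear system) gives (x, y) ≈ (31.2, -12.5).
Distances from that point to each station vs reported:
  LON: calculated 92.8 vs reported 92.8 → residual 0.0 km
  TPNV: calculated 17.4 vs reported 17.3 → residual 0.1 km
  WDC: calculated 74.3 vs reported 56.6 → residual 17.7 km
  TON: calculated 65.4 vs reported 65.4 → residual 0.0 km
LON, TPNV, TON are mutually consistent (residuals ≈ 0); WDC is off by 17.7 km.

WDC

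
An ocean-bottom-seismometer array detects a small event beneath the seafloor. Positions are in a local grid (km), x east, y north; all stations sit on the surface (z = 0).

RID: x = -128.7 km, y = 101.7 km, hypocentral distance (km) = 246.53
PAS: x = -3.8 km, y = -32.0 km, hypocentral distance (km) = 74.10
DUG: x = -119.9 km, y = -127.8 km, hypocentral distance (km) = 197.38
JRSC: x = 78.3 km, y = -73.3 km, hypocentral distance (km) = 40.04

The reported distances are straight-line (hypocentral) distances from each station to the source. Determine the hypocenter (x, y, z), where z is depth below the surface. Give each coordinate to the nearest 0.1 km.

Each station gives a sphere (x−x_i)² + (y−y_i)² + z² = d_i² (stations at z=0).
Subtracting the RID sphere from PAS and DUG: z² cancels, leaving linear equations in x and y:
249.8 x − 267.4 y = 29418.09
17.6 x − 459.0 y = 25620.45
Solving: x ≈ 60.499, y ≈ -53.498 km (keep extra digits for the depth step; rounded: 60.5, -53.5).
Then from the RID sphere: z² = 246.53² − (x + 128.7)² − (y − 101.7)² with x = 60.499, y = -53.498, so z ≈ 29.906 ≈ 29.9 km.
Check against JRSC (with the unrounded solution): distance 40.04 ≈ 40.04 km. ✓

x ≈ 60.5 km, y ≈ -53.5 km, depth ≈ 29.9 km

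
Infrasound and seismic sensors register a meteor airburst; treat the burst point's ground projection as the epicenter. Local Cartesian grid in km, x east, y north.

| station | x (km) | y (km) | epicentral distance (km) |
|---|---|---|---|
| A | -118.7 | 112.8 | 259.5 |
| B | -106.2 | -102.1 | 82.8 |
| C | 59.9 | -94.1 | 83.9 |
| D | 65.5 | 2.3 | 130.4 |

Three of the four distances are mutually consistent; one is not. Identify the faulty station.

A

Solve using three stations at a time. Using B, C, D (subtract circle equations pairwise → linear system) gives (x, y) ≈ (-24.0, -92.6).
Distances from that point to each station vs reported:
  A: calculated 226.1 vs reported 259.5 → residual 33.4 km
  B: calculated 82.8 vs reported 82.8 → residual 0.0 km
  C: calculated 83.9 vs reported 83.9 → residual 0.0 km
  D: calculated 130.4 vs reported 130.4 → residual 0.0 km
B, C, D are mutually consistent (residuals ≈ 0); A is off by 33.4 km.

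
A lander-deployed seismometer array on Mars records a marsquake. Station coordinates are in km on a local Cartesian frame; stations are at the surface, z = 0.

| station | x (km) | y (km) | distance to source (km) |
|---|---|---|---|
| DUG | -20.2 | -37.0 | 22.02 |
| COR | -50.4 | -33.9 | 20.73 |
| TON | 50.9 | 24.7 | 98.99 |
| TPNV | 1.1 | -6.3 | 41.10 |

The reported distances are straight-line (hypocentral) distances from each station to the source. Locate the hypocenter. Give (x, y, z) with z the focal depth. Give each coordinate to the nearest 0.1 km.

(-35.0, -23.6, 9.3)

Each station gives a sphere (x−x_i)² + (y−y_i)² + z² = d_i² (stations at z=0).
Subtracting the DUG sphere from COR and TON: z² cancels, leaving linear equations in x and y:
-60.4 x + 6.2 y = 1967.48
142.2 x + 123.4 y = -7890.28
Solving: x ≈ -34.998, y ≈ -23.611 km (keep extra digits for the depth step; rounded: -35.0, -23.6).
Then from the DUG sphere: z² = 22.02² − (x + 20.2)² − (y + 37.0)² with x = -34.998, y = -23.611, so z ≈ 9.308 ≈ 9.3 km.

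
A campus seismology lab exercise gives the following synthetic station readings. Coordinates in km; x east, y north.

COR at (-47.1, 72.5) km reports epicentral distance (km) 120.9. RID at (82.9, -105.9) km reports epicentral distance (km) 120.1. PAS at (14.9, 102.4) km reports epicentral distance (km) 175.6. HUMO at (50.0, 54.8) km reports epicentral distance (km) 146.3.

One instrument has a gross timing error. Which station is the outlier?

Solve using three stations at a time. Using RID, PAS, HUMO (subtract circle equations pairwise → linear system) gives (x, y) ≈ (-30.9, -67.2).
Distances from that point to each station vs reported:
  COR: calculated 140.6 vs reported 120.9 → residual 19.7 km
  RID: calculated 120.2 vs reported 120.1 → residual 0.1 km
  PAS: calculated 175.7 vs reported 175.6 → residual 0.1 km
  HUMO: calculated 146.4 vs reported 146.3 → residual 0.1 km
RID, PAS, HUMO are mutually consistent (residuals ≈ 0); COR is off by 19.7 km.

COR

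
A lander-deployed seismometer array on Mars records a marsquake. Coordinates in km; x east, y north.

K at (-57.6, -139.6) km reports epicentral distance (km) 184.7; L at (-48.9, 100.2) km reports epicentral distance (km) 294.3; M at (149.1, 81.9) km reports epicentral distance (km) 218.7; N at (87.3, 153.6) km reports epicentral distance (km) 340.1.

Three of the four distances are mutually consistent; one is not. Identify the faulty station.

Solve using three stations at a time. Using K, L, M (subtract circle equations pairwise → linear system) gives (x, y) ≈ (127.1, -135.7).
Distances from that point to each station vs reported:
  K: calculated 184.7 vs reported 184.7 → residual 0.0 km
  L: calculated 294.3 vs reported 294.3 → residual 0.0 km
  M: calculated 218.7 vs reported 218.7 → residual 0.0 km
  N: calculated 292.0 vs reported 340.1 → residual 48.1 km
K, L, M are mutually consistent (residuals ≈ 0); N is off by 48.1 km.

N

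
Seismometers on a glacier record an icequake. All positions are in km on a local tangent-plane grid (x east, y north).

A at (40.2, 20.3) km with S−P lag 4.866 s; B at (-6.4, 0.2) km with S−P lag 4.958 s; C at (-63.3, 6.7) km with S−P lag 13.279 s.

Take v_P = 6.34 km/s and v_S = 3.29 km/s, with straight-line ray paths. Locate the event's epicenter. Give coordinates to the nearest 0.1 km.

26.0 km east, -9.8 km north

Distance from S−P lag: d = Δt · v_P v_S / (v_P − v_S) = Δt · (6.34·3.29)/(6.34−3.29) ≈ 6.8389·Δt.
So d_A = 33.28, d_B = 33.91, d_C = 90.81 km.
Circle about each station: (x − 40.2)² + (y − 20.3)² = 33.28²; (x + 6.4)² + (y − 0.2)² = 33.91²; (x + 63.3)² + (y − 6.7)² = 90.81².
Subtracting the A equation from the B and C equations removes the quadratic terms:
-93.2 x − 40.2 y = -2029.46
-207.0 x − 27.2 y = -5115.25
Solving the 2×2 system: x ≈ 26.0, y ≈ -9.8 km.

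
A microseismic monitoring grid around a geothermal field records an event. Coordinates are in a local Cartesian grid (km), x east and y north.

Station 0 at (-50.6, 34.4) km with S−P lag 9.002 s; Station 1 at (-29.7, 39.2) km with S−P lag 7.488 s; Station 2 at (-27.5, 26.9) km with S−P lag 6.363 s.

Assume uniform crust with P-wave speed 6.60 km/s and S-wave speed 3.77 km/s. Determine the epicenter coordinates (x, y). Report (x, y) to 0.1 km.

(16.3, -7.9)

Distance from S−P lag: d = Δt · v_P v_S / (v_P − v_S) = Δt · (6.60·3.77)/(6.60−3.77) ≈ 8.7922·Δt.
So d_Station 0 = 79.15, d_Station 1 = 65.84, d_Station 2 = 55.94 km.
Circle about each station: (x + 50.6)² + (y − 34.4)² = 79.15²; (x + 29.7)² + (y − 39.2)² = 65.84²; (x + 27.5)² + (y − 26.9)² = 55.94².
Subtracting pairs of circle equations eliminates x²+y² and gives linear equations (the radical axes):
41.8 x + 9.6 y = 604.83
46.2 x − 15.0 y = 871.58
Solving the 2×2 system: x ≈ 16.3, y ≈ -7.9 km.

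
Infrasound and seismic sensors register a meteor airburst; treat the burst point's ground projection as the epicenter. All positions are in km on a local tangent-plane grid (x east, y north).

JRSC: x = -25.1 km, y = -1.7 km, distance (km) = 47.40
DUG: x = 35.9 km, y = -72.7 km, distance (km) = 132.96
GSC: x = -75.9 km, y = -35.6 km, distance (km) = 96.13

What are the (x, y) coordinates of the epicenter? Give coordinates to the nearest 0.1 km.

Circle about each station: (x + 25.1)² + (y + 1.7)² = 47.40²; (x − 35.9)² + (y + 72.7)² = 132.96²; (x + 75.9)² + (y + 35.6)² = 96.13².
Subtracting the JRSC equation from the DUG and GSC equations removes the quadratic terms:
122.0 x − 142.0 y = -9490.40
-101.6 x − 67.8 y = -598.95
Solving the 2×2 system: x ≈ -24.6, y ≈ 45.7 km.

-24.6 km east, 45.7 km north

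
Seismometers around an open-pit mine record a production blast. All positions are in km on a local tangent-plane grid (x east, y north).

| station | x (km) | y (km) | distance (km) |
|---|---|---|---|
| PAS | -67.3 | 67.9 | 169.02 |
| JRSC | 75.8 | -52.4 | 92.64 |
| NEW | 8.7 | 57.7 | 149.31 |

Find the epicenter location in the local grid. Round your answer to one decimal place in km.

x ≈ -8.6 km, y ≈ -90.6 km

Circle about each station: (x + 67.3)² + (y − 67.9)² = 169.02²; (x − 75.8)² + (y + 52.4)² = 92.64²; (x − 8.7)² + (y − 57.7)² = 149.31².
Subtracting the PAS equation from the JRSC and NEW equations removes the quadratic terms:
286.2 x − 240.6 y = 19337.29
152.0 x − 20.4 y = 539.56
Solving the 2×2 system: x ≈ -8.6, y ≈ -90.6 km.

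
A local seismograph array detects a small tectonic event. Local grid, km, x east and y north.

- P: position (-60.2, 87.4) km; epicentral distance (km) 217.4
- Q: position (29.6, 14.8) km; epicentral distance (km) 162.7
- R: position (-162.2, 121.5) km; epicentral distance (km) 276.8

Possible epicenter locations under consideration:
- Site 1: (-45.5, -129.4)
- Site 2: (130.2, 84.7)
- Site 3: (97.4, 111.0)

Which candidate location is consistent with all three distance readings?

For each candidate, compare |candidate − station| to the reported distance:
Site 1: residuals P 0.1, Q 0.1, R 0.1 → max 0.1 km
Site 2: residuals P 27.0, Q 40.2, R 17.9 → max 40.2 km
Site 3: residuals P 58.0, Q 45.0, R 17.0 → max 58.0 km
Only Site 1 has all residuals ≈ 0.

Site 1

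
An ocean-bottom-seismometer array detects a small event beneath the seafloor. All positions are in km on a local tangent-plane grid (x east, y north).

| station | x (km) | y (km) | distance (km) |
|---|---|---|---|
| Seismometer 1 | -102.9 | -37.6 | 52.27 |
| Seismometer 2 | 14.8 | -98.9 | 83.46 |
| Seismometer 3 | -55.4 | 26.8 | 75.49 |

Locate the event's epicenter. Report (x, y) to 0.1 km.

(-51.8, -48.6)

Circle about each station: (x + 102.9)² + (y + 37.6)² = 52.27²; (x − 14.8)² + (y + 98.9)² = 83.46²; (x + 55.4)² + (y − 26.8)² = 75.49².
Subtracting pairs of circle equations eliminates x²+y² and gives linear equations (the radical axes):
235.4 x − 122.6 y = -6235.34
95.0 x + 128.8 y = -11181.36
Solving the 2×2 system: x ≈ -51.8, y ≈ -48.6 km.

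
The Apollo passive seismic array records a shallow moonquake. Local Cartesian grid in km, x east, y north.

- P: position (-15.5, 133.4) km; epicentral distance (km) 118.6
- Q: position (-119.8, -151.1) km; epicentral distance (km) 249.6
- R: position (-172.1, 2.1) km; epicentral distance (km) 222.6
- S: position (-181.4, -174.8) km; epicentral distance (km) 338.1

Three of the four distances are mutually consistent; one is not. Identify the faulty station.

Solve using three stations at a time. Using P, Q, R (subtract circle equations pairwise → linear system) gives (x, y) ≈ (48.3, 33.4).
Distances from that point to each station vs reported:
  P: calculated 118.6 vs reported 118.6 → residual 0.0 km
  Q: calculated 249.6 vs reported 249.6 → residual 0.0 km
  R: calculated 222.6 vs reported 222.6 → residual 0.0 km
  S: calculated 310.0 vs reported 338.1 → residual 28.1 km
P, Q, R are mutually consistent (residuals ≈ 0); S is off by 28.1 km.

S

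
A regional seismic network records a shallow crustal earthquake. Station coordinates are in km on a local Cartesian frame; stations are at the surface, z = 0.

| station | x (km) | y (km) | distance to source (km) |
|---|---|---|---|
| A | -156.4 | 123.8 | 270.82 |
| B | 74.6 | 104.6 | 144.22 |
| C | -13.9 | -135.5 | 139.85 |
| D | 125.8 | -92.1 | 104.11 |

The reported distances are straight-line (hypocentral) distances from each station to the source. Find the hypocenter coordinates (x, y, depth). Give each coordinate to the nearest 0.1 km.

Each station gives a sphere (x−x_i)² + (y−y_i)² + z² = d_i² (stations at z=0).
Subtracting the A sphere from B and C: z² cancels, leaving linear equations in x and y:
462.0 x − 38.4 y = 29262.98
285.0 x − 518.6 y = 32551.51
Solving: x ≈ 60.905, y ≈ -29.297 km (keep extra digits for the depth step; rounded: 60.9, -29.3).
Then from the A sphere: z² = 270.82² − (x + 156.4)² − (y − 123.8)² with x = 60.905, y = -29.297, so z ≈ 51.801 ≈ 51.8 km.
Check against D (with the unrounded solution): distance 104.11 ≈ 104.11 km. ✓

(60.9, -29.3, 51.8)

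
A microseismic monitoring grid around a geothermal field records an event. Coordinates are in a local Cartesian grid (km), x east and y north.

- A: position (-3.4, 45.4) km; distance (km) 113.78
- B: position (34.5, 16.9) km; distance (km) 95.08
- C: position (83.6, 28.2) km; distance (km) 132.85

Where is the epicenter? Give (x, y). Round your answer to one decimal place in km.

Circle about each station: (x + 3.4)² + (y − 45.4)² = 113.78²; (x − 34.5)² + (y − 16.9)² = 95.08²; (x − 83.6)² + (y − 28.2)² = 132.85².
Subtracting the A equation from the B and C equations removes the quadratic terms:
75.8 x − 57.0 y = 3308.82
174.0 x − 34.4 y = 1008.25
Solving the 2×2 system: x ≈ -7.7, y ≈ -68.3 km.

-7.7 km east, -68.3 km north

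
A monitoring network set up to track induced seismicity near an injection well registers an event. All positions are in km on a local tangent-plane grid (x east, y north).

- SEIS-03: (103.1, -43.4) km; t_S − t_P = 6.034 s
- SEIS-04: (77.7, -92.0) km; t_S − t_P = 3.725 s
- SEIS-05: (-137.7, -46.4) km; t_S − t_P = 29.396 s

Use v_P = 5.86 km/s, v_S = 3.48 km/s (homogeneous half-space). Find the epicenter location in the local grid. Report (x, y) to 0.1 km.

109.5 km east, -94.7 km north

Distance from S−P lag: d = Δt · v_P v_S / (v_P − v_S) = Δt · (5.86·3.48)/(5.86−3.48) ≈ 8.5684·Δt.
So d_SEIS-03 = 51.70, d_SEIS-04 = 31.92, d_SEIS-05 = 251.88 km.
Circle about each station: (x − 103.1)² + (y + 43.4)² = 51.70²; (x − 77.7)² + (y + 92.0)² = 31.92²; (x + 137.7)² + (y + 46.4)² = 251.88².
Subtracting the SEIS-03 equation from the SEIS-04 and SEIS-05 equations removes the quadratic terms:
-50.8 x − 97.2 y = 3642.12
-481.6 x − 6.0 y = -52169.56
Solving the 2×2 system: x ≈ 109.5, y ≈ -94.7 km.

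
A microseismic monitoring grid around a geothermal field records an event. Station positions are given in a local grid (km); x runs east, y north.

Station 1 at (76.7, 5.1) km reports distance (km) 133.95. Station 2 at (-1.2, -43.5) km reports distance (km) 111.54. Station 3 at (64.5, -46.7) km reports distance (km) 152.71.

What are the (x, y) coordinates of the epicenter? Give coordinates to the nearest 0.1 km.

-46.1 km east, 58.6 km north

Circle about each station: (x − 76.7)² + (y − 5.1)² = 133.95²; (x + 1.2)² + (y + 43.5)² = 111.54²; (x − 64.5)² + (y + 46.7)² = 152.71².
Subtracting the Station 1 equation from the Station 2 and Station 3 equations removes the quadratic terms:
-155.8 x − 97.2 y = 1486.22
-24.4 x − 103.6 y = -4945.50
Solving the 2×2 system: x ≈ -46.1, y ≈ 58.6 km.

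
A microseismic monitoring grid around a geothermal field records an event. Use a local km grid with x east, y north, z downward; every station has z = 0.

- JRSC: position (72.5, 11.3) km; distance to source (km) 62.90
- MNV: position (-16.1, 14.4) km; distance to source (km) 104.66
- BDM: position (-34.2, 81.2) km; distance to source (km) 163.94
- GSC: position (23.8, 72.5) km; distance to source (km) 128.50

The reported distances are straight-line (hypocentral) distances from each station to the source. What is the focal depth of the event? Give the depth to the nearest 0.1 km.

Each station gives a sphere (x−x_i)² + (y−y_i)² + z² = d_i² (stations at z=0).
Subtracting the JRSC sphere from MNV and BDM: z² cancels, leaving linear equations in x and y:
-177.2 x + 6.2 y = -11914.68
-213.4 x + 139.8 y = -20540.77
Solving: x ≈ 65.601, y ≈ -46.791 km (keep extra digits for the depth step; rounded: 65.6, -46.8).
Then from the JRSC sphere: z² = 62.90² − (x − 72.5)² − (y − 11.3)² with x = 65.601, y = -46.791, so z ≈ 23.114 ≈ 23.1 km.
Check against GSC (with the unrounded solution): distance 128.50 ≈ 128.50 km. ✓

z ≈ 23.1 km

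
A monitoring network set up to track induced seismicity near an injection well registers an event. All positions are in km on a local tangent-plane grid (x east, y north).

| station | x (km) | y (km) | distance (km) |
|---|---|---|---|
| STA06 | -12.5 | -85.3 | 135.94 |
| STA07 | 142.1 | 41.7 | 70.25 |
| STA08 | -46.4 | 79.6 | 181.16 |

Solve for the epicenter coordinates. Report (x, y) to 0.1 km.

Circle about each station: (x + 12.5)² + (y + 85.3)² = 135.94²; (x − 142.1)² + (y − 41.7)² = 70.25²; (x + 46.4)² + (y − 79.6)² = 181.16².
Subtracting the STA06 equation from the STA07 and STA08 equations removes the quadratic terms:
309.2 x + 254.0 y = 28043.58
-67.8 x + 329.8 y = -13282.48
Solving the 2×2 system: x ≈ 105.9, y ≈ -18.5 km.
Check against STA06 (with the unrounded x, y): √((x + 12.5)²+(y + 85.3)²) = 135.94 ≈ 135.94 km. ✓

x ≈ 105.9 km, y ≈ -18.5 km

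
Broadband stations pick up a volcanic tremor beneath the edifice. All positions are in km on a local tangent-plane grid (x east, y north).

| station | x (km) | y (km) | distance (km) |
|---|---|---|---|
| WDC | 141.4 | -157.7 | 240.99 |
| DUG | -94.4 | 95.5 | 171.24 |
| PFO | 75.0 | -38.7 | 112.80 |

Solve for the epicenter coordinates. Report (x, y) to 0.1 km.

(75.5, 74.1)

Circle about each station: (x − 141.4)² + (y + 157.7)² = 240.99²; (x + 94.4)² + (y − 95.5)² = 171.24²; (x − 75.0)² + (y + 38.7)² = 112.80².
Subtracting the WDC equation from the DUG and PFO equations removes the quadratic terms:
-471.6 x + 506.4 y = 1921.40
-132.8 x + 238.0 y = 7611.78
Solving the 2×2 system: x ≈ 75.5, y ≈ 74.1 km.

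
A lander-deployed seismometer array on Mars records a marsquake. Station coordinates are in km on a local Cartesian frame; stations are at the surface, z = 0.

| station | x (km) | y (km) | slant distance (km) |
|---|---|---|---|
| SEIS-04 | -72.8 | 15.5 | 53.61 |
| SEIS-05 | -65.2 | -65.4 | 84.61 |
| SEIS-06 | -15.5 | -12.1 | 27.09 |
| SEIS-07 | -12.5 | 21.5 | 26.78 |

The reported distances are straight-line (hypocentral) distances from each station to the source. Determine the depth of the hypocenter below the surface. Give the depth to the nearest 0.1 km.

18.7 km

Each station gives a sphere (x−x_i)² + (y−y_i)² + z² = d_i² (stations at z=0).
Subtracting the SEIS-04 sphere from SEIS-05 and SEIS-06: z² cancels, leaving linear equations in x and y:
15.2 x − 161.8 y = -1296.71
114.6 x − 55.2 y = -3013.27
Solving: x ≈ -23.497, y ≈ 5.807 km (keep extra digits for the depth step; rounded: -23.5, 5.8).
Then from the SEIS-04 sphere: z² = 53.61² − (x + 72.8)² − (y − 15.5)² with x = -23.497, y = 5.807, so z ≈ 18.689 ≈ 18.7 km.
Check against SEIS-07 (with the unrounded solution): distance 26.77 ≈ 26.78 km. ✓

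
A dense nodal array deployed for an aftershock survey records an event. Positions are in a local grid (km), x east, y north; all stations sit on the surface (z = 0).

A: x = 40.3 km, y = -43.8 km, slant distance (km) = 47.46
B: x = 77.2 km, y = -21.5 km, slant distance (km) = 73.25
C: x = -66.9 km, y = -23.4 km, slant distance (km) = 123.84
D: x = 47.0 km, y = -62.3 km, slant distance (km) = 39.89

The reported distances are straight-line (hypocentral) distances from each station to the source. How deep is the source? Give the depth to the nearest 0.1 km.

Each station gives a sphere (x−x_i)² + (y−y_i)² + z² = d_i² (stations at z=0).
Subtracting the A sphere from B and C: z² cancels, leaving linear equations in x and y:
73.8 x + 44.6 y = -233.55
-214.4 x + 40.8 y = -11603.25
Solving: x ≈ 40.401, y ≈ -72.089 km (keep extra digits for the depth step; rounded: 40.4, -72.1).
Then from the A sphere: z² = 47.46² − (x − 40.3)² − (y + 43.8)² with x = 40.401, y = -72.089, so z ≈ 38.107 ≈ 38.1 km.

z ≈ 38.1 km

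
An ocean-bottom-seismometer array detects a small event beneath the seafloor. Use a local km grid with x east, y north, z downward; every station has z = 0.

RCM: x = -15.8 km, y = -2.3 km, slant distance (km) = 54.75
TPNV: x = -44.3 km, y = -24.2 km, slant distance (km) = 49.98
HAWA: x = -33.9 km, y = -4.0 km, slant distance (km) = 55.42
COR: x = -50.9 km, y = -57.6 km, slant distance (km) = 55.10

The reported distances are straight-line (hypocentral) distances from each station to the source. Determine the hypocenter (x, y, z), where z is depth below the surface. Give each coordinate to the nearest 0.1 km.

Each station gives a sphere (x−x_i)² + (y−y_i)² + z² = d_i² (stations at z=0).
Subtracting the RCM sphere from TPNV and HAWA: z² cancels, leaving linear equations in x and y:
-57.0 x − 43.8 y = 2792.76
-36.2 x − 3.4 y = 836.47
Solving: x ≈ -19.502, y ≈ -38.383 km (keep extra digits for the depth step; rounded: -19.5, -38.4).
Then from the RCM sphere: z² = 54.75² − (x + 15.8)² − (y + 2.3)² with x = -19.502, y = -38.383, so z ≈ 41.011 ≈ 41.0 km.
Check against COR (with the unrounded solution): distance 55.11 ≈ 55.10 km. ✓

x ≈ -19.5 km, y ≈ -38.4 km, depth ≈ 41.0 km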